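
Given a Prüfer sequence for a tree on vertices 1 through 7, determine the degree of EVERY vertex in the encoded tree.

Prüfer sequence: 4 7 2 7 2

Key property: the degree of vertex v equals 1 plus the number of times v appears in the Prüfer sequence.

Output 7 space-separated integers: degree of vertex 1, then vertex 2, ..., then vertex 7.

p_1 = 4: count[4] becomes 1
p_2 = 7: count[7] becomes 1
p_3 = 2: count[2] becomes 1
p_4 = 7: count[7] becomes 2
p_5 = 2: count[2] becomes 2
Degrees (1 + count): deg[1]=1+0=1, deg[2]=1+2=3, deg[3]=1+0=1, deg[4]=1+1=2, deg[5]=1+0=1, deg[6]=1+0=1, deg[7]=1+2=3

Answer: 1 3 1 2 1 1 3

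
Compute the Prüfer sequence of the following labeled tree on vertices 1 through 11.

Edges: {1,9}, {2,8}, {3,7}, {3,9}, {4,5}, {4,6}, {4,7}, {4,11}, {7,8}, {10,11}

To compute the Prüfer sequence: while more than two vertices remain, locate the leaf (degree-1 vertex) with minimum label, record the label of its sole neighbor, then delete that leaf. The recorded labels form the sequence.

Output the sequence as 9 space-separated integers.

Step 1: leaves = {1,2,5,6,10}. Remove smallest leaf 1, emit neighbor 9.
Step 2: leaves = {2,5,6,9,10}. Remove smallest leaf 2, emit neighbor 8.
Step 3: leaves = {5,6,8,9,10}. Remove smallest leaf 5, emit neighbor 4.
Step 4: leaves = {6,8,9,10}. Remove smallest leaf 6, emit neighbor 4.
Step 5: leaves = {8,9,10}. Remove smallest leaf 8, emit neighbor 7.
Step 6: leaves = {9,10}. Remove smallest leaf 9, emit neighbor 3.
Step 7: leaves = {3,10}. Remove smallest leaf 3, emit neighbor 7.
Step 8: leaves = {7,10}. Remove smallest leaf 7, emit neighbor 4.
Step 9: leaves = {4,10}. Remove smallest leaf 4, emit neighbor 11.
Done: 2 vertices remain (10, 11). Sequence = [9 8 4 4 7 3 7 4 11]

Answer: 9 8 4 4 7 3 7 4 11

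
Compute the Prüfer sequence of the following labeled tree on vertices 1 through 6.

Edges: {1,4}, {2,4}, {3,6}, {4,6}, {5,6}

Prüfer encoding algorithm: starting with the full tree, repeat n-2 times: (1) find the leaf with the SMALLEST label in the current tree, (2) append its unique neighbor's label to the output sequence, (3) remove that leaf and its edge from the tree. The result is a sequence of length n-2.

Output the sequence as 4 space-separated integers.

Answer: 4 4 6 6

Derivation:
Step 1: leaves = {1,2,3,5}. Remove smallest leaf 1, emit neighbor 4.
Step 2: leaves = {2,3,5}. Remove smallest leaf 2, emit neighbor 4.
Step 3: leaves = {3,4,5}. Remove smallest leaf 3, emit neighbor 6.
Step 4: leaves = {4,5}. Remove smallest leaf 4, emit neighbor 6.
Done: 2 vertices remain (5, 6). Sequence = [4 4 6 6]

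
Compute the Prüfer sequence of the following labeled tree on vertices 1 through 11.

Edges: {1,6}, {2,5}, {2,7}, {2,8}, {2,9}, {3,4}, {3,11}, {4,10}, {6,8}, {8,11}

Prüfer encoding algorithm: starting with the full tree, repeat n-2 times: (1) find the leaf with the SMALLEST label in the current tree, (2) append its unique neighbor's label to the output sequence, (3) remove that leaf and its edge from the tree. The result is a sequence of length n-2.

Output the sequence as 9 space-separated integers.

Step 1: leaves = {1,5,7,9,10}. Remove smallest leaf 1, emit neighbor 6.
Step 2: leaves = {5,6,7,9,10}. Remove smallest leaf 5, emit neighbor 2.
Step 3: leaves = {6,7,9,10}. Remove smallest leaf 6, emit neighbor 8.
Step 4: leaves = {7,9,10}. Remove smallest leaf 7, emit neighbor 2.
Step 5: leaves = {9,10}. Remove smallest leaf 9, emit neighbor 2.
Step 6: leaves = {2,10}. Remove smallest leaf 2, emit neighbor 8.
Step 7: leaves = {8,10}. Remove smallest leaf 8, emit neighbor 11.
Step 8: leaves = {10,11}. Remove smallest leaf 10, emit neighbor 4.
Step 9: leaves = {4,11}. Remove smallest leaf 4, emit neighbor 3.
Done: 2 vertices remain (3, 11). Sequence = [6 2 8 2 2 8 11 4 3]

Answer: 6 2 8 2 2 8 11 4 3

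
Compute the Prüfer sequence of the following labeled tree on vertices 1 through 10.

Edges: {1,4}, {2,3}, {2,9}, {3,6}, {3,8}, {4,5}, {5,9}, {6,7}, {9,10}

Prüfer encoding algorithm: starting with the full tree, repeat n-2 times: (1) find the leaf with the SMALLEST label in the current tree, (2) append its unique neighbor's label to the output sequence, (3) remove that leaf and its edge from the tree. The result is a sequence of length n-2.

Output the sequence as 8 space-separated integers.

Step 1: leaves = {1,7,8,10}. Remove smallest leaf 1, emit neighbor 4.
Step 2: leaves = {4,7,8,10}. Remove smallest leaf 4, emit neighbor 5.
Step 3: leaves = {5,7,8,10}. Remove smallest leaf 5, emit neighbor 9.
Step 4: leaves = {7,8,10}. Remove smallest leaf 7, emit neighbor 6.
Step 5: leaves = {6,8,10}. Remove smallest leaf 6, emit neighbor 3.
Step 6: leaves = {8,10}. Remove smallest leaf 8, emit neighbor 3.
Step 7: leaves = {3,10}. Remove smallest leaf 3, emit neighbor 2.
Step 8: leaves = {2,10}. Remove smallest leaf 2, emit neighbor 9.
Done: 2 vertices remain (9, 10). Sequence = [4 5 9 6 3 3 2 9]

Answer: 4 5 9 6 3 3 2 9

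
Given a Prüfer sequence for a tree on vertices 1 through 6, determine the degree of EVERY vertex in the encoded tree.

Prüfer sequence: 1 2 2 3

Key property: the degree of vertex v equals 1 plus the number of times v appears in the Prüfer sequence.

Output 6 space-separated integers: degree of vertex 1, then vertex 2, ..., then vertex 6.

p_1 = 1: count[1] becomes 1
p_2 = 2: count[2] becomes 1
p_3 = 2: count[2] becomes 2
p_4 = 3: count[3] becomes 1
Degrees (1 + count): deg[1]=1+1=2, deg[2]=1+2=3, deg[3]=1+1=2, deg[4]=1+0=1, deg[5]=1+0=1, deg[6]=1+0=1

Answer: 2 3 2 1 1 1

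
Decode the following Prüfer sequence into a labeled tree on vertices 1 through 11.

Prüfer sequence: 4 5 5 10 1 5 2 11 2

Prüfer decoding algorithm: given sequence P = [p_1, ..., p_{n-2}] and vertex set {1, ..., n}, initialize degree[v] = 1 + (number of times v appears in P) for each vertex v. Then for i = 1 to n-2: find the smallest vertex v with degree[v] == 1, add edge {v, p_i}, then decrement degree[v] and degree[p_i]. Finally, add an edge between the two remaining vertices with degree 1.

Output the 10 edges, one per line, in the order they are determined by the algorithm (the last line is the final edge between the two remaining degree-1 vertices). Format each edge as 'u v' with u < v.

Initial degrees: {1:2, 2:3, 3:1, 4:2, 5:4, 6:1, 7:1, 8:1, 9:1, 10:2, 11:2}
Step 1: smallest deg-1 vertex = 3, p_1 = 4. Add edge {3,4}. Now deg[3]=0, deg[4]=1.
Step 2: smallest deg-1 vertex = 4, p_2 = 5. Add edge {4,5}. Now deg[4]=0, deg[5]=3.
Step 3: smallest deg-1 vertex = 6, p_3 = 5. Add edge {5,6}. Now deg[6]=0, deg[5]=2.
Step 4: smallest deg-1 vertex = 7, p_4 = 10. Add edge {7,10}. Now deg[7]=0, deg[10]=1.
Step 5: smallest deg-1 vertex = 8, p_5 = 1. Add edge {1,8}. Now deg[8]=0, deg[1]=1.
Step 6: smallest deg-1 vertex = 1, p_6 = 5. Add edge {1,5}. Now deg[1]=0, deg[5]=1.
Step 7: smallest deg-1 vertex = 5, p_7 = 2. Add edge {2,5}. Now deg[5]=0, deg[2]=2.
Step 8: smallest deg-1 vertex = 9, p_8 = 11. Add edge {9,11}. Now deg[9]=0, deg[11]=1.
Step 9: smallest deg-1 vertex = 10, p_9 = 2. Add edge {2,10}. Now deg[10]=0, deg[2]=1.
Final: two remaining deg-1 vertices are 2, 11. Add edge {2,11}.

Answer: 3 4
4 5
5 6
7 10
1 8
1 5
2 5
9 11
2 10
2 11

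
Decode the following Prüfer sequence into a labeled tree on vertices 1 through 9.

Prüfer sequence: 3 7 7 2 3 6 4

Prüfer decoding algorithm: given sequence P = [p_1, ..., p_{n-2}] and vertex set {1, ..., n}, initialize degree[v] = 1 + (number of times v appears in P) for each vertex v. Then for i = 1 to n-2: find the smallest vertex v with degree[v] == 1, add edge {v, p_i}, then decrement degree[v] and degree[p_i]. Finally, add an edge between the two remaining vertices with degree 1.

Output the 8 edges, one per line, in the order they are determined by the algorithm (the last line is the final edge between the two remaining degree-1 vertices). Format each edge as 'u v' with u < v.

Initial degrees: {1:1, 2:2, 3:3, 4:2, 5:1, 6:2, 7:3, 8:1, 9:1}
Step 1: smallest deg-1 vertex = 1, p_1 = 3. Add edge {1,3}. Now deg[1]=0, deg[3]=2.
Step 2: smallest deg-1 vertex = 5, p_2 = 7. Add edge {5,7}. Now deg[5]=0, deg[7]=2.
Step 3: smallest deg-1 vertex = 8, p_3 = 7. Add edge {7,8}. Now deg[8]=0, deg[7]=1.
Step 4: smallest deg-1 vertex = 7, p_4 = 2. Add edge {2,7}. Now deg[7]=0, deg[2]=1.
Step 5: smallest deg-1 vertex = 2, p_5 = 3. Add edge {2,3}. Now deg[2]=0, deg[3]=1.
Step 6: smallest deg-1 vertex = 3, p_6 = 6. Add edge {3,6}. Now deg[3]=0, deg[6]=1.
Step 7: smallest deg-1 vertex = 6, p_7 = 4. Add edge {4,6}. Now deg[6]=0, deg[4]=1.
Final: two remaining deg-1 vertices are 4, 9. Add edge {4,9}.

Answer: 1 3
5 7
7 8
2 7
2 3
3 6
4 6
4 9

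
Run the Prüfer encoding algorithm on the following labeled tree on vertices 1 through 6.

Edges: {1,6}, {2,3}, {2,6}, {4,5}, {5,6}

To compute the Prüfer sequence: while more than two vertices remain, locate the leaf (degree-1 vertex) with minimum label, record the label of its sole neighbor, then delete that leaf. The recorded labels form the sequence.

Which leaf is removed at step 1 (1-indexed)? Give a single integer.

Step 1: current leaves = {1,3,4}. Remove leaf 1 (neighbor: 6).

Answer: 1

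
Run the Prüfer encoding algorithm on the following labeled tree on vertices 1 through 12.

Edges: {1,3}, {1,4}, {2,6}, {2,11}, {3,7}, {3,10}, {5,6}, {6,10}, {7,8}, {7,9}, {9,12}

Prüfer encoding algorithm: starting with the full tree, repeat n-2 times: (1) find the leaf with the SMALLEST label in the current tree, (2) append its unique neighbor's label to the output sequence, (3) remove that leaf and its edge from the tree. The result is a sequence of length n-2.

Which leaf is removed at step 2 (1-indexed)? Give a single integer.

Answer: 1

Derivation:
Step 1: current leaves = {4,5,8,11,12}. Remove leaf 4 (neighbor: 1).
Step 2: current leaves = {1,5,8,11,12}. Remove leaf 1 (neighbor: 3).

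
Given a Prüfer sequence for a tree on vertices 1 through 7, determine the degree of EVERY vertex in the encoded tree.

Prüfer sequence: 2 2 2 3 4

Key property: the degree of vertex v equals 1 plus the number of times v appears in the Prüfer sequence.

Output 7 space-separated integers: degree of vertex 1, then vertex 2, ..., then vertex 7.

Answer: 1 4 2 2 1 1 1

Derivation:
p_1 = 2: count[2] becomes 1
p_2 = 2: count[2] becomes 2
p_3 = 2: count[2] becomes 3
p_4 = 3: count[3] becomes 1
p_5 = 4: count[4] becomes 1
Degrees (1 + count): deg[1]=1+0=1, deg[2]=1+3=4, deg[3]=1+1=2, deg[4]=1+1=2, deg[5]=1+0=1, deg[6]=1+0=1, deg[7]=1+0=1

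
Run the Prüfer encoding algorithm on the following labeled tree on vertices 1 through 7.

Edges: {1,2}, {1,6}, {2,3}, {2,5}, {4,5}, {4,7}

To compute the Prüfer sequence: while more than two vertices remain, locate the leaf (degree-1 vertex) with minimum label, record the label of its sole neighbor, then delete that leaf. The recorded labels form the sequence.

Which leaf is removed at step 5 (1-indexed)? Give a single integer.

Step 1: current leaves = {3,6,7}. Remove leaf 3 (neighbor: 2).
Step 2: current leaves = {6,7}. Remove leaf 6 (neighbor: 1).
Step 3: current leaves = {1,7}. Remove leaf 1 (neighbor: 2).
Step 4: current leaves = {2,7}. Remove leaf 2 (neighbor: 5).
Step 5: current leaves = {5,7}. Remove leaf 5 (neighbor: 4).

Answer: 5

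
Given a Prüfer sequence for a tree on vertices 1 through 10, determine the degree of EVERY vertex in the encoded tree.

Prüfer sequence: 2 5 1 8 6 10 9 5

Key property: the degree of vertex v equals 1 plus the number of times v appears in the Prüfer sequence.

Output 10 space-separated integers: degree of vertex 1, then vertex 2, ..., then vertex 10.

p_1 = 2: count[2] becomes 1
p_2 = 5: count[5] becomes 1
p_3 = 1: count[1] becomes 1
p_4 = 8: count[8] becomes 1
p_5 = 6: count[6] becomes 1
p_6 = 10: count[10] becomes 1
p_7 = 9: count[9] becomes 1
p_8 = 5: count[5] becomes 2
Degrees (1 + count): deg[1]=1+1=2, deg[2]=1+1=2, deg[3]=1+0=1, deg[4]=1+0=1, deg[5]=1+2=3, deg[6]=1+1=2, deg[7]=1+0=1, deg[8]=1+1=2, deg[9]=1+1=2, deg[10]=1+1=2

Answer: 2 2 1 1 3 2 1 2 2 2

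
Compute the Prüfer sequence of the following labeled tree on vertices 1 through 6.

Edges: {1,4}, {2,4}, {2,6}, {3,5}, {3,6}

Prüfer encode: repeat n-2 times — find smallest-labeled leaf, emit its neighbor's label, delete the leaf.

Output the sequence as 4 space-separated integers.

Answer: 4 2 6 3

Derivation:
Step 1: leaves = {1,5}. Remove smallest leaf 1, emit neighbor 4.
Step 2: leaves = {4,5}. Remove smallest leaf 4, emit neighbor 2.
Step 3: leaves = {2,5}. Remove smallest leaf 2, emit neighbor 6.
Step 4: leaves = {5,6}. Remove smallest leaf 5, emit neighbor 3.
Done: 2 vertices remain (3, 6). Sequence = [4 2 6 3]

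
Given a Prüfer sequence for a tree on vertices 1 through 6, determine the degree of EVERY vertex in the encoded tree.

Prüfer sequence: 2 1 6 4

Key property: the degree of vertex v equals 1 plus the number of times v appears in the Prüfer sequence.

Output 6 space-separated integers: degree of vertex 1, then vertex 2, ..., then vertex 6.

p_1 = 2: count[2] becomes 1
p_2 = 1: count[1] becomes 1
p_3 = 6: count[6] becomes 1
p_4 = 4: count[4] becomes 1
Degrees (1 + count): deg[1]=1+1=2, deg[2]=1+1=2, deg[3]=1+0=1, deg[4]=1+1=2, deg[5]=1+0=1, deg[6]=1+1=2

Answer: 2 2 1 2 1 2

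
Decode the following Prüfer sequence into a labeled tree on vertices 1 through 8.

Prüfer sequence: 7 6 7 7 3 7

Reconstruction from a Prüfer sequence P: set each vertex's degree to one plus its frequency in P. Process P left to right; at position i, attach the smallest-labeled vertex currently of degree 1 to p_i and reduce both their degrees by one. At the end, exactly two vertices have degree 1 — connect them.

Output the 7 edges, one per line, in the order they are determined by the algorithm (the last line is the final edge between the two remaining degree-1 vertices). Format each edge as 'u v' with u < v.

Initial degrees: {1:1, 2:1, 3:2, 4:1, 5:1, 6:2, 7:5, 8:1}
Step 1: smallest deg-1 vertex = 1, p_1 = 7. Add edge {1,7}. Now deg[1]=0, deg[7]=4.
Step 2: smallest deg-1 vertex = 2, p_2 = 6. Add edge {2,6}. Now deg[2]=0, deg[6]=1.
Step 3: smallest deg-1 vertex = 4, p_3 = 7. Add edge {4,7}. Now deg[4]=0, deg[7]=3.
Step 4: smallest deg-1 vertex = 5, p_4 = 7. Add edge {5,7}. Now deg[5]=0, deg[7]=2.
Step 5: smallest deg-1 vertex = 6, p_5 = 3. Add edge {3,6}. Now deg[6]=0, deg[3]=1.
Step 6: smallest deg-1 vertex = 3, p_6 = 7. Add edge {3,7}. Now deg[3]=0, deg[7]=1.
Final: two remaining deg-1 vertices are 7, 8. Add edge {7,8}.

Answer: 1 7
2 6
4 7
5 7
3 6
3 7
7 8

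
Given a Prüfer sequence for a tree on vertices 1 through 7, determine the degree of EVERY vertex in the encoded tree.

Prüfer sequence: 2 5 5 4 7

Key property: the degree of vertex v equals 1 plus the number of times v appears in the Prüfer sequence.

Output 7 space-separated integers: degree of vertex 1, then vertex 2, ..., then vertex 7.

p_1 = 2: count[2] becomes 1
p_2 = 5: count[5] becomes 1
p_3 = 5: count[5] becomes 2
p_4 = 4: count[4] becomes 1
p_5 = 7: count[7] becomes 1
Degrees (1 + count): deg[1]=1+0=1, deg[2]=1+1=2, deg[3]=1+0=1, deg[4]=1+1=2, deg[5]=1+2=3, deg[6]=1+0=1, deg[7]=1+1=2

Answer: 1 2 1 2 3 1 2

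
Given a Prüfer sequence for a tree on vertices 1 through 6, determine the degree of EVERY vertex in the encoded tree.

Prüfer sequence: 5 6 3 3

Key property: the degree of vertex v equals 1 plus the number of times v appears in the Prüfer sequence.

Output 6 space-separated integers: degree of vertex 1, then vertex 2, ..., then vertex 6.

p_1 = 5: count[5] becomes 1
p_2 = 6: count[6] becomes 1
p_3 = 3: count[3] becomes 1
p_4 = 3: count[3] becomes 2
Degrees (1 + count): deg[1]=1+0=1, deg[2]=1+0=1, deg[3]=1+2=3, deg[4]=1+0=1, deg[5]=1+1=2, deg[6]=1+1=2

Answer: 1 1 3 1 2 2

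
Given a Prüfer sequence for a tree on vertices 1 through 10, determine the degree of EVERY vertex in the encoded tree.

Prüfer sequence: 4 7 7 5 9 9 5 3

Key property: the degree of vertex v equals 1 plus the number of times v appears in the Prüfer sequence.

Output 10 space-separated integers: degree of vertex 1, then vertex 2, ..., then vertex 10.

p_1 = 4: count[4] becomes 1
p_2 = 7: count[7] becomes 1
p_3 = 7: count[7] becomes 2
p_4 = 5: count[5] becomes 1
p_5 = 9: count[9] becomes 1
p_6 = 9: count[9] becomes 2
p_7 = 5: count[5] becomes 2
p_8 = 3: count[3] becomes 1
Degrees (1 + count): deg[1]=1+0=1, deg[2]=1+0=1, deg[3]=1+1=2, deg[4]=1+1=2, deg[5]=1+2=3, deg[6]=1+0=1, deg[7]=1+2=3, deg[8]=1+0=1, deg[9]=1+2=3, deg[10]=1+0=1

Answer: 1 1 2 2 3 1 3 1 3 1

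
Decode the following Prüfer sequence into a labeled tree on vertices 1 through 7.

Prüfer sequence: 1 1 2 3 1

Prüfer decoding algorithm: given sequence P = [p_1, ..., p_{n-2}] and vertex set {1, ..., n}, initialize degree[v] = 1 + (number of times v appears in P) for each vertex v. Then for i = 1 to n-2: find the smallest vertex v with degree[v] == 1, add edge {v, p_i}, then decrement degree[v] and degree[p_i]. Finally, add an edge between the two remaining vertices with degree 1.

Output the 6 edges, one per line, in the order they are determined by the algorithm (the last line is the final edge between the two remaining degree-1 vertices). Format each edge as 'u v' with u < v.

Answer: 1 4
1 5
2 6
2 3
1 3
1 7

Derivation:
Initial degrees: {1:4, 2:2, 3:2, 4:1, 5:1, 6:1, 7:1}
Step 1: smallest deg-1 vertex = 4, p_1 = 1. Add edge {1,4}. Now deg[4]=0, deg[1]=3.
Step 2: smallest deg-1 vertex = 5, p_2 = 1. Add edge {1,5}. Now deg[5]=0, deg[1]=2.
Step 3: smallest deg-1 vertex = 6, p_3 = 2. Add edge {2,6}. Now deg[6]=0, deg[2]=1.
Step 4: smallest deg-1 vertex = 2, p_4 = 3. Add edge {2,3}. Now deg[2]=0, deg[3]=1.
Step 5: smallest deg-1 vertex = 3, p_5 = 1. Add edge {1,3}. Now deg[3]=0, deg[1]=1.
Final: two remaining deg-1 vertices are 1, 7. Add edge {1,7}.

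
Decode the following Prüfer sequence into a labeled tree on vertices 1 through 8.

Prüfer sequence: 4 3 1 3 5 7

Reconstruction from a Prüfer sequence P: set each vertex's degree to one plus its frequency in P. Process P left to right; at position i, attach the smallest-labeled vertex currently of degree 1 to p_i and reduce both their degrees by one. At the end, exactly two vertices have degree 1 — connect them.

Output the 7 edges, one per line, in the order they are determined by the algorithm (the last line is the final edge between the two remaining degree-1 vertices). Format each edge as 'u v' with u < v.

Answer: 2 4
3 4
1 6
1 3
3 5
5 7
7 8

Derivation:
Initial degrees: {1:2, 2:1, 3:3, 4:2, 5:2, 6:1, 7:2, 8:1}
Step 1: smallest deg-1 vertex = 2, p_1 = 4. Add edge {2,4}. Now deg[2]=0, deg[4]=1.
Step 2: smallest deg-1 vertex = 4, p_2 = 3. Add edge {3,4}. Now deg[4]=0, deg[3]=2.
Step 3: smallest deg-1 vertex = 6, p_3 = 1. Add edge {1,6}. Now deg[6]=0, deg[1]=1.
Step 4: smallest deg-1 vertex = 1, p_4 = 3. Add edge {1,3}. Now deg[1]=0, deg[3]=1.
Step 5: smallest deg-1 vertex = 3, p_5 = 5. Add edge {3,5}. Now deg[3]=0, deg[5]=1.
Step 6: smallest deg-1 vertex = 5, p_6 = 7. Add edge {5,7}. Now deg[5]=0, deg[7]=1.
Final: two remaining deg-1 vertices are 7, 8. Add edge {7,8}.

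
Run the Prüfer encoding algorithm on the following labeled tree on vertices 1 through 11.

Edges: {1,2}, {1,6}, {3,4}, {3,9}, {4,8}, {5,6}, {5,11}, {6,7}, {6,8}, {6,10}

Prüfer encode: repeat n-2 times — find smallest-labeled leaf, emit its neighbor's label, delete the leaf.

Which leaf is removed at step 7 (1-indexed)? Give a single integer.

Step 1: current leaves = {2,7,9,10,11}. Remove leaf 2 (neighbor: 1).
Step 2: current leaves = {1,7,9,10,11}. Remove leaf 1 (neighbor: 6).
Step 3: current leaves = {7,9,10,11}. Remove leaf 7 (neighbor: 6).
Step 4: current leaves = {9,10,11}. Remove leaf 9 (neighbor: 3).
Step 5: current leaves = {3,10,11}. Remove leaf 3 (neighbor: 4).
Step 6: current leaves = {4,10,11}. Remove leaf 4 (neighbor: 8).
Step 7: current leaves = {8,10,11}. Remove leaf 8 (neighbor: 6).

Answer: 8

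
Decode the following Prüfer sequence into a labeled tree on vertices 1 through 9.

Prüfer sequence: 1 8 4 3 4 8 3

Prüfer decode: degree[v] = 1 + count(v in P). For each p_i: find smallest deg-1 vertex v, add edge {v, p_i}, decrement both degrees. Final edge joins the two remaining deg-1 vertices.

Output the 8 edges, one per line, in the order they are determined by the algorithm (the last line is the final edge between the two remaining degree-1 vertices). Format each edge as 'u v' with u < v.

Answer: 1 2
1 8
4 5
3 6
4 7
4 8
3 8
3 9

Derivation:
Initial degrees: {1:2, 2:1, 3:3, 4:3, 5:1, 6:1, 7:1, 8:3, 9:1}
Step 1: smallest deg-1 vertex = 2, p_1 = 1. Add edge {1,2}. Now deg[2]=0, deg[1]=1.
Step 2: smallest deg-1 vertex = 1, p_2 = 8. Add edge {1,8}. Now deg[1]=0, deg[8]=2.
Step 3: smallest deg-1 vertex = 5, p_3 = 4. Add edge {4,5}. Now deg[5]=0, deg[4]=2.
Step 4: smallest deg-1 vertex = 6, p_4 = 3. Add edge {3,6}. Now deg[6]=0, deg[3]=2.
Step 5: smallest deg-1 vertex = 7, p_5 = 4. Add edge {4,7}. Now deg[7]=0, deg[4]=1.
Step 6: smallest deg-1 vertex = 4, p_6 = 8. Add edge {4,8}. Now deg[4]=0, deg[8]=1.
Step 7: smallest deg-1 vertex = 8, p_7 = 3. Add edge {3,8}. Now deg[8]=0, deg[3]=1.
Final: two remaining deg-1 vertices are 3, 9. Add edge {3,9}.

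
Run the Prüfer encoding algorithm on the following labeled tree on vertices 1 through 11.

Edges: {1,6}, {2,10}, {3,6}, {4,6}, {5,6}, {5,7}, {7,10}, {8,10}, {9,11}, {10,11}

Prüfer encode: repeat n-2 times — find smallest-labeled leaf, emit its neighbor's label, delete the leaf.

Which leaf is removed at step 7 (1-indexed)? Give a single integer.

Step 1: current leaves = {1,2,3,4,8,9}. Remove leaf 1 (neighbor: 6).
Step 2: current leaves = {2,3,4,8,9}. Remove leaf 2 (neighbor: 10).
Step 3: current leaves = {3,4,8,9}. Remove leaf 3 (neighbor: 6).
Step 4: current leaves = {4,8,9}. Remove leaf 4 (neighbor: 6).
Step 5: current leaves = {6,8,9}. Remove leaf 6 (neighbor: 5).
Step 6: current leaves = {5,8,9}. Remove leaf 5 (neighbor: 7).
Step 7: current leaves = {7,8,9}. Remove leaf 7 (neighbor: 10).

Answer: 7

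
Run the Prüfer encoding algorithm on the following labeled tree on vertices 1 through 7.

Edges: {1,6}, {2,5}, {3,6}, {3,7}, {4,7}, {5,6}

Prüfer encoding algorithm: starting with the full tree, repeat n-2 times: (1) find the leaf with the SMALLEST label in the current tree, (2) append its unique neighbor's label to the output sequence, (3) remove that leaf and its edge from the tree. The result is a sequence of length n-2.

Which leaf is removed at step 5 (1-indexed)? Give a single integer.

Answer: 6

Derivation:
Step 1: current leaves = {1,2,4}. Remove leaf 1 (neighbor: 6).
Step 2: current leaves = {2,4}. Remove leaf 2 (neighbor: 5).
Step 3: current leaves = {4,5}. Remove leaf 4 (neighbor: 7).
Step 4: current leaves = {5,7}. Remove leaf 5 (neighbor: 6).
Step 5: current leaves = {6,7}. Remove leaf 6 (neighbor: 3).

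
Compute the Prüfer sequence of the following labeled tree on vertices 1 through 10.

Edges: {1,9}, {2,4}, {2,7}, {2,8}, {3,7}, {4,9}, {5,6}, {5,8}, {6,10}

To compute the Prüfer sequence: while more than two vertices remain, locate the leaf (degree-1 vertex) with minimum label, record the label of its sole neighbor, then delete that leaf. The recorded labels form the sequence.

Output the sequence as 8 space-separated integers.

Step 1: leaves = {1,3,10}. Remove smallest leaf 1, emit neighbor 9.
Step 2: leaves = {3,9,10}. Remove smallest leaf 3, emit neighbor 7.
Step 3: leaves = {7,9,10}. Remove smallest leaf 7, emit neighbor 2.
Step 4: leaves = {9,10}. Remove smallest leaf 9, emit neighbor 4.
Step 5: leaves = {4,10}. Remove smallest leaf 4, emit neighbor 2.
Step 6: leaves = {2,10}. Remove smallest leaf 2, emit neighbor 8.
Step 7: leaves = {8,10}. Remove smallest leaf 8, emit neighbor 5.
Step 8: leaves = {5,10}. Remove smallest leaf 5, emit neighbor 6.
Done: 2 vertices remain (6, 10). Sequence = [9 7 2 4 2 8 5 6]

Answer: 9 7 2 4 2 8 5 6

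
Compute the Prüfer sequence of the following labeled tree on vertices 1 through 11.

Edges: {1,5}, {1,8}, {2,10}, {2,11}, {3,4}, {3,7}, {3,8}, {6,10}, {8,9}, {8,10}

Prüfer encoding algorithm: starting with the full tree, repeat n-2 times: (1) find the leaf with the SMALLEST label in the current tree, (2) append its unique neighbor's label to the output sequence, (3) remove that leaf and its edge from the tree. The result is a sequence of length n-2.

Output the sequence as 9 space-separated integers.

Answer: 3 1 8 10 3 8 8 10 2

Derivation:
Step 1: leaves = {4,5,6,7,9,11}. Remove smallest leaf 4, emit neighbor 3.
Step 2: leaves = {5,6,7,9,11}. Remove smallest leaf 5, emit neighbor 1.
Step 3: leaves = {1,6,7,9,11}. Remove smallest leaf 1, emit neighbor 8.
Step 4: leaves = {6,7,9,11}. Remove smallest leaf 6, emit neighbor 10.
Step 5: leaves = {7,9,11}. Remove smallest leaf 7, emit neighbor 3.
Step 6: leaves = {3,9,11}. Remove smallest leaf 3, emit neighbor 8.
Step 7: leaves = {9,11}. Remove smallest leaf 9, emit neighbor 8.
Step 8: leaves = {8,11}. Remove smallest leaf 8, emit neighbor 10.
Step 9: leaves = {10,11}. Remove smallest leaf 10, emit neighbor 2.
Done: 2 vertices remain (2, 11). Sequence = [3 1 8 10 3 8 8 10 2]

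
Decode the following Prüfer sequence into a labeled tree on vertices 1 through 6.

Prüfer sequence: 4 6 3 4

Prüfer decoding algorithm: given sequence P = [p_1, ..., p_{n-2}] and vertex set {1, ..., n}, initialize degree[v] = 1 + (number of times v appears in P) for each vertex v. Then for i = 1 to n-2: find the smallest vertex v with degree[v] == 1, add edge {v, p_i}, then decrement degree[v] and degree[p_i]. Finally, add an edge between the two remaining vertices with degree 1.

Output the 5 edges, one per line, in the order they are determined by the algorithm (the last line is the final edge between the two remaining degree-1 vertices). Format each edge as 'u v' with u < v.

Initial degrees: {1:1, 2:1, 3:2, 4:3, 5:1, 6:2}
Step 1: smallest deg-1 vertex = 1, p_1 = 4. Add edge {1,4}. Now deg[1]=0, deg[4]=2.
Step 2: smallest deg-1 vertex = 2, p_2 = 6. Add edge {2,6}. Now deg[2]=0, deg[6]=1.
Step 3: smallest deg-1 vertex = 5, p_3 = 3. Add edge {3,5}. Now deg[5]=0, deg[3]=1.
Step 4: smallest deg-1 vertex = 3, p_4 = 4. Add edge {3,4}. Now deg[3]=0, deg[4]=1.
Final: two remaining deg-1 vertices are 4, 6. Add edge {4,6}.

Answer: 1 4
2 6
3 5
3 4
4 6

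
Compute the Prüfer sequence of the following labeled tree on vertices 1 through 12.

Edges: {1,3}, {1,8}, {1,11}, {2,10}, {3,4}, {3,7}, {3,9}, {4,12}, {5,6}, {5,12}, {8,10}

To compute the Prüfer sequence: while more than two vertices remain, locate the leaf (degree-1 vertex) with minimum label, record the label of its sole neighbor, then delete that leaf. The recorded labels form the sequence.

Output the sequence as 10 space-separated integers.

Step 1: leaves = {2,6,7,9,11}. Remove smallest leaf 2, emit neighbor 10.
Step 2: leaves = {6,7,9,10,11}. Remove smallest leaf 6, emit neighbor 5.
Step 3: leaves = {5,7,9,10,11}. Remove smallest leaf 5, emit neighbor 12.
Step 4: leaves = {7,9,10,11,12}. Remove smallest leaf 7, emit neighbor 3.
Step 5: leaves = {9,10,11,12}. Remove smallest leaf 9, emit neighbor 3.
Step 6: leaves = {10,11,12}. Remove smallest leaf 10, emit neighbor 8.
Step 7: leaves = {8,11,12}. Remove smallest leaf 8, emit neighbor 1.
Step 8: leaves = {11,12}. Remove smallest leaf 11, emit neighbor 1.
Step 9: leaves = {1,12}. Remove smallest leaf 1, emit neighbor 3.
Step 10: leaves = {3,12}. Remove smallest leaf 3, emit neighbor 4.
Done: 2 vertices remain (4, 12). Sequence = [10 5 12 3 3 8 1 1 3 4]

Answer: 10 5 12 3 3 8 1 1 3 4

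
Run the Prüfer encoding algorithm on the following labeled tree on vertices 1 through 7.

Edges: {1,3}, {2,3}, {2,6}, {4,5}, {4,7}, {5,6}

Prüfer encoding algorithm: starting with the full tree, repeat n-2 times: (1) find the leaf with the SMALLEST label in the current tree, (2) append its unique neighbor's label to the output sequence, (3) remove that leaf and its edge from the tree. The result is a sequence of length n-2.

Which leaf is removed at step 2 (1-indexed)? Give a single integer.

Step 1: current leaves = {1,7}. Remove leaf 1 (neighbor: 3).
Step 2: current leaves = {3,7}. Remove leaf 3 (neighbor: 2).

Answer: 3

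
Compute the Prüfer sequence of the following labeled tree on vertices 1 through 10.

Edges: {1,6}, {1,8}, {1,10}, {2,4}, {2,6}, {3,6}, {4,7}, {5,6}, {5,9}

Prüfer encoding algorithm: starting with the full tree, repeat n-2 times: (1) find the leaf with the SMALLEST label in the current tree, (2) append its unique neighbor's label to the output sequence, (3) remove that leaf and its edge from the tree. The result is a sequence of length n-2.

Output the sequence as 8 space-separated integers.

Step 1: leaves = {3,7,8,9,10}. Remove smallest leaf 3, emit neighbor 6.
Step 2: leaves = {7,8,9,10}. Remove smallest leaf 7, emit neighbor 4.
Step 3: leaves = {4,8,9,10}. Remove smallest leaf 4, emit neighbor 2.
Step 4: leaves = {2,8,9,10}. Remove smallest leaf 2, emit neighbor 6.
Step 5: leaves = {8,9,10}. Remove smallest leaf 8, emit neighbor 1.
Step 6: leaves = {9,10}. Remove smallest leaf 9, emit neighbor 5.
Step 7: leaves = {5,10}. Remove smallest leaf 5, emit neighbor 6.
Step 8: leaves = {6,10}. Remove smallest leaf 6, emit neighbor 1.
Done: 2 vertices remain (1, 10). Sequence = [6 4 2 6 1 5 6 1]

Answer: 6 4 2 6 1 5 6 1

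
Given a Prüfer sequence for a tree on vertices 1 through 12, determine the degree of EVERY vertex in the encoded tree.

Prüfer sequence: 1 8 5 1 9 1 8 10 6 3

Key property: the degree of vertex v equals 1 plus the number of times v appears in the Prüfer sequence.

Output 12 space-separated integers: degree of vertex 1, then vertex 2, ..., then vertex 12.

Answer: 4 1 2 1 2 2 1 3 2 2 1 1

Derivation:
p_1 = 1: count[1] becomes 1
p_2 = 8: count[8] becomes 1
p_3 = 5: count[5] becomes 1
p_4 = 1: count[1] becomes 2
p_5 = 9: count[9] becomes 1
p_6 = 1: count[1] becomes 3
p_7 = 8: count[8] becomes 2
p_8 = 10: count[10] becomes 1
p_9 = 6: count[6] becomes 1
p_10 = 3: count[3] becomes 1
Degrees (1 + count): deg[1]=1+3=4, deg[2]=1+0=1, deg[3]=1+1=2, deg[4]=1+0=1, deg[5]=1+1=2, deg[6]=1+1=2, deg[7]=1+0=1, deg[8]=1+2=3, deg[9]=1+1=2, deg[10]=1+1=2, deg[11]=1+0=1, deg[12]=1+0=1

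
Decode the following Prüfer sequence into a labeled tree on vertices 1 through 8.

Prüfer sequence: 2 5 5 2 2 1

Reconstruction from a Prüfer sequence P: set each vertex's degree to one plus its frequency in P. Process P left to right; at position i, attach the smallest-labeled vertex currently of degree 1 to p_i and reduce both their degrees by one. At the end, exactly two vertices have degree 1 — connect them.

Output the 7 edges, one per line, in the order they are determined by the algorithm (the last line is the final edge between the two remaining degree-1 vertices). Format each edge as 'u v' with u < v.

Answer: 2 3
4 5
5 6
2 5
2 7
1 2
1 8

Derivation:
Initial degrees: {1:2, 2:4, 3:1, 4:1, 5:3, 6:1, 7:1, 8:1}
Step 1: smallest deg-1 vertex = 3, p_1 = 2. Add edge {2,3}. Now deg[3]=0, deg[2]=3.
Step 2: smallest deg-1 vertex = 4, p_2 = 5. Add edge {4,5}. Now deg[4]=0, deg[5]=2.
Step 3: smallest deg-1 vertex = 6, p_3 = 5. Add edge {5,6}. Now deg[6]=0, deg[5]=1.
Step 4: smallest deg-1 vertex = 5, p_4 = 2. Add edge {2,5}. Now deg[5]=0, deg[2]=2.
Step 5: smallest deg-1 vertex = 7, p_5 = 2. Add edge {2,7}. Now deg[7]=0, deg[2]=1.
Step 6: smallest deg-1 vertex = 2, p_6 = 1. Add edge {1,2}. Now deg[2]=0, deg[1]=1.
Final: two remaining deg-1 vertices are 1, 8. Add edge {1,8}.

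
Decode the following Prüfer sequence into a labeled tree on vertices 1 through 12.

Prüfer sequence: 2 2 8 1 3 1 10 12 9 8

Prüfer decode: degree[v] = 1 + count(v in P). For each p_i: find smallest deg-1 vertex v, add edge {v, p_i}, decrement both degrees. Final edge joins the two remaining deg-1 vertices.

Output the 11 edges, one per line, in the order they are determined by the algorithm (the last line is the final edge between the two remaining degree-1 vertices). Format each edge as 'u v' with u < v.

Answer: 2 4
2 5
2 8
1 6
3 7
1 3
1 10
10 12
9 11
8 9
8 12

Derivation:
Initial degrees: {1:3, 2:3, 3:2, 4:1, 5:1, 6:1, 7:1, 8:3, 9:2, 10:2, 11:1, 12:2}
Step 1: smallest deg-1 vertex = 4, p_1 = 2. Add edge {2,4}. Now deg[4]=0, deg[2]=2.
Step 2: smallest deg-1 vertex = 5, p_2 = 2. Add edge {2,5}. Now deg[5]=0, deg[2]=1.
Step 3: smallest deg-1 vertex = 2, p_3 = 8. Add edge {2,8}. Now deg[2]=0, deg[8]=2.
Step 4: smallest deg-1 vertex = 6, p_4 = 1. Add edge {1,6}. Now deg[6]=0, deg[1]=2.
Step 5: smallest deg-1 vertex = 7, p_5 = 3. Add edge {3,7}. Now deg[7]=0, deg[3]=1.
Step 6: smallest deg-1 vertex = 3, p_6 = 1. Add edge {1,3}. Now deg[3]=0, deg[1]=1.
Step 7: smallest deg-1 vertex = 1, p_7 = 10. Add edge {1,10}. Now deg[1]=0, deg[10]=1.
Step 8: smallest deg-1 vertex = 10, p_8 = 12. Add edge {10,12}. Now deg[10]=0, deg[12]=1.
Step 9: smallest deg-1 vertex = 11, p_9 = 9. Add edge {9,11}. Now deg[11]=0, deg[9]=1.
Step 10: smallest deg-1 vertex = 9, p_10 = 8. Add edge {8,9}. Now deg[9]=0, deg[8]=1.
Final: two remaining deg-1 vertices are 8, 12. Add edge {8,12}.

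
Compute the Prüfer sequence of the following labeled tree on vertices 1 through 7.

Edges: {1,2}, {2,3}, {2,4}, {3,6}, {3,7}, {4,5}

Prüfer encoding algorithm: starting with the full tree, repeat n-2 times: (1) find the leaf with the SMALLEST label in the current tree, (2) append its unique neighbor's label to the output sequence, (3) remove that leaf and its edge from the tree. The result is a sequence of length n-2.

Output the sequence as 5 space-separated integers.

Step 1: leaves = {1,5,6,7}. Remove smallest leaf 1, emit neighbor 2.
Step 2: leaves = {5,6,7}. Remove smallest leaf 5, emit neighbor 4.
Step 3: leaves = {4,6,7}. Remove smallest leaf 4, emit neighbor 2.
Step 4: leaves = {2,6,7}. Remove smallest leaf 2, emit neighbor 3.
Step 5: leaves = {6,7}. Remove smallest leaf 6, emit neighbor 3.
Done: 2 vertices remain (3, 7). Sequence = [2 4 2 3 3]

Answer: 2 4 2 3 3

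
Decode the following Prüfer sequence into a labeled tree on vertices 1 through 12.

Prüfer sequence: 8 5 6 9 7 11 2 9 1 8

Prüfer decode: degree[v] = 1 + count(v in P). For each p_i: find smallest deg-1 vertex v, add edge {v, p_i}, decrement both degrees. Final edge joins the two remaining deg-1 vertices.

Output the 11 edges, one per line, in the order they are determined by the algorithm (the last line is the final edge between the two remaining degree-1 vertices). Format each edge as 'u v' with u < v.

Initial degrees: {1:2, 2:2, 3:1, 4:1, 5:2, 6:2, 7:2, 8:3, 9:3, 10:1, 11:2, 12:1}
Step 1: smallest deg-1 vertex = 3, p_1 = 8. Add edge {3,8}. Now deg[3]=0, deg[8]=2.
Step 2: smallest deg-1 vertex = 4, p_2 = 5. Add edge {4,5}. Now deg[4]=0, deg[5]=1.
Step 3: smallest deg-1 vertex = 5, p_3 = 6. Add edge {5,6}. Now deg[5]=0, deg[6]=1.
Step 4: smallest deg-1 vertex = 6, p_4 = 9. Add edge {6,9}. Now deg[6]=0, deg[9]=2.
Step 5: smallest deg-1 vertex = 10, p_5 = 7. Add edge {7,10}. Now deg[10]=0, deg[7]=1.
Step 6: smallest deg-1 vertex = 7, p_6 = 11. Add edge {7,11}. Now deg[7]=0, deg[11]=1.
Step 7: smallest deg-1 vertex = 11, p_7 = 2. Add edge {2,11}. Now deg[11]=0, deg[2]=1.
Step 8: smallest deg-1 vertex = 2, p_8 = 9. Add edge {2,9}. Now deg[2]=0, deg[9]=1.
Step 9: smallest deg-1 vertex = 9, p_9 = 1. Add edge {1,9}. Now deg[9]=0, deg[1]=1.
Step 10: smallest deg-1 vertex = 1, p_10 = 8. Add edge {1,8}. Now deg[1]=0, deg[8]=1.
Final: two remaining deg-1 vertices are 8, 12. Add edge {8,12}.

Answer: 3 8
4 5
5 6
6 9
7 10
7 11
2 11
2 9
1 9
1 8
8 12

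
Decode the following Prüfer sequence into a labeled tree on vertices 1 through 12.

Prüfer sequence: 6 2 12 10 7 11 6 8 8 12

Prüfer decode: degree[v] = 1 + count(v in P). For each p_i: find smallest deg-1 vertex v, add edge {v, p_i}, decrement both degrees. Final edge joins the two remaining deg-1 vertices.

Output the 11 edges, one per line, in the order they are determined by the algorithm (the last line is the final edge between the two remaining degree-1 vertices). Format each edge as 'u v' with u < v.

Answer: 1 6
2 3
2 12
4 10
5 7
7 11
6 9
6 8
8 10
8 12
11 12

Derivation:
Initial degrees: {1:1, 2:2, 3:1, 4:1, 5:1, 6:3, 7:2, 8:3, 9:1, 10:2, 11:2, 12:3}
Step 1: smallest deg-1 vertex = 1, p_1 = 6. Add edge {1,6}. Now deg[1]=0, deg[6]=2.
Step 2: smallest deg-1 vertex = 3, p_2 = 2. Add edge {2,3}. Now deg[3]=0, deg[2]=1.
Step 3: smallest deg-1 vertex = 2, p_3 = 12. Add edge {2,12}. Now deg[2]=0, deg[12]=2.
Step 4: smallest deg-1 vertex = 4, p_4 = 10. Add edge {4,10}. Now deg[4]=0, deg[10]=1.
Step 5: smallest deg-1 vertex = 5, p_5 = 7. Add edge {5,7}. Now deg[5]=0, deg[7]=1.
Step 6: smallest deg-1 vertex = 7, p_6 = 11. Add edge {7,11}. Now deg[7]=0, deg[11]=1.
Step 7: smallest deg-1 vertex = 9, p_7 = 6. Add edge {6,9}. Now deg[9]=0, deg[6]=1.
Step 8: smallest deg-1 vertex = 6, p_8 = 8. Add edge {6,8}. Now deg[6]=0, deg[8]=2.
Step 9: smallest deg-1 vertex = 10, p_9 = 8. Add edge {8,10}. Now deg[10]=0, deg[8]=1.
Step 10: smallest deg-1 vertex = 8, p_10 = 12. Add edge {8,12}. Now deg[8]=0, deg[12]=1.
Final: two remaining deg-1 vertices are 11, 12. Add edge {11,12}.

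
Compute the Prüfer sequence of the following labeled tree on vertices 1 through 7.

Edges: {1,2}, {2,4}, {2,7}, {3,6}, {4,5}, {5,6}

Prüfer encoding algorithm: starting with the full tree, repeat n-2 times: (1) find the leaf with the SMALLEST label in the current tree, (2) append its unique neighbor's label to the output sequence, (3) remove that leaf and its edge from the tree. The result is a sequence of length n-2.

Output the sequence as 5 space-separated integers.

Answer: 2 6 5 4 2

Derivation:
Step 1: leaves = {1,3,7}. Remove smallest leaf 1, emit neighbor 2.
Step 2: leaves = {3,7}. Remove smallest leaf 3, emit neighbor 6.
Step 3: leaves = {6,7}. Remove smallest leaf 6, emit neighbor 5.
Step 4: leaves = {5,7}. Remove smallest leaf 5, emit neighbor 4.
Step 5: leaves = {4,7}. Remove smallest leaf 4, emit neighbor 2.
Done: 2 vertices remain (2, 7). Sequence = [2 6 5 4 2]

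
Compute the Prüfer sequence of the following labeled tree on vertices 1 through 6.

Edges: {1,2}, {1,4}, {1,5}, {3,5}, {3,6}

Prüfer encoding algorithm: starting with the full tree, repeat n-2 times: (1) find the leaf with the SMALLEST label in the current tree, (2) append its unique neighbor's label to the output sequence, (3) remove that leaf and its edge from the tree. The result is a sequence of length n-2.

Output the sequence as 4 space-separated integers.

Answer: 1 1 5 3

Derivation:
Step 1: leaves = {2,4,6}. Remove smallest leaf 2, emit neighbor 1.
Step 2: leaves = {4,6}. Remove smallest leaf 4, emit neighbor 1.
Step 3: leaves = {1,6}. Remove smallest leaf 1, emit neighbor 5.
Step 4: leaves = {5,6}. Remove smallest leaf 5, emit neighbor 3.
Done: 2 vertices remain (3, 6). Sequence = [1 1 5 3]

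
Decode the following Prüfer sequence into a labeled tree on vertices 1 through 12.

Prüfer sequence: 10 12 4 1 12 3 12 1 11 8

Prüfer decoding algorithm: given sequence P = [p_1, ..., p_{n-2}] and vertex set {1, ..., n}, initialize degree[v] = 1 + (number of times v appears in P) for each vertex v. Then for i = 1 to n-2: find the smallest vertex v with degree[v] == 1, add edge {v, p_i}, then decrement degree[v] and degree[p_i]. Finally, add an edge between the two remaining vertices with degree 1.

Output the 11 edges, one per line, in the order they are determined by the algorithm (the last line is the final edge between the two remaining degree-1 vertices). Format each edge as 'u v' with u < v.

Initial degrees: {1:3, 2:1, 3:2, 4:2, 5:1, 6:1, 7:1, 8:2, 9:1, 10:2, 11:2, 12:4}
Step 1: smallest deg-1 vertex = 2, p_1 = 10. Add edge {2,10}. Now deg[2]=0, deg[10]=1.
Step 2: smallest deg-1 vertex = 5, p_2 = 12. Add edge {5,12}. Now deg[5]=0, deg[12]=3.
Step 3: smallest deg-1 vertex = 6, p_3 = 4. Add edge {4,6}. Now deg[6]=0, deg[4]=1.
Step 4: smallest deg-1 vertex = 4, p_4 = 1. Add edge {1,4}. Now deg[4]=0, deg[1]=2.
Step 5: smallest deg-1 vertex = 7, p_5 = 12. Add edge {7,12}. Now deg[7]=0, deg[12]=2.
Step 6: smallest deg-1 vertex = 9, p_6 = 3. Add edge {3,9}. Now deg[9]=0, deg[3]=1.
Step 7: smallest deg-1 vertex = 3, p_7 = 12. Add edge {3,12}. Now deg[3]=0, deg[12]=1.
Step 8: smallest deg-1 vertex = 10, p_8 = 1. Add edge {1,10}. Now deg[10]=0, deg[1]=1.
Step 9: smallest deg-1 vertex = 1, p_9 = 11. Add edge {1,11}. Now deg[1]=0, deg[11]=1.
Step 10: smallest deg-1 vertex = 11, p_10 = 8. Add edge {8,11}. Now deg[11]=0, deg[8]=1.
Final: two remaining deg-1 vertices are 8, 12. Add edge {8,12}.

Answer: 2 10
5 12
4 6
1 4
7 12
3 9
3 12
1 10
1 11
8 11
8 12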